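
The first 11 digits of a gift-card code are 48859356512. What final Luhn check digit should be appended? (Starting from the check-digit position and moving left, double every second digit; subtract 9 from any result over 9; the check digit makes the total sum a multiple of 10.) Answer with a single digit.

7

Partial digits right→left: 2 1 5 6 5 3 9 5 8 8 4
Double every second digit counting from the check-digit position (so the 1st, 3rd, 5th, ... of the partial from the right).
  doubled (with −9 where >9): 4 1 1 9 7 8 → sum 30
  kept as-is: 1 6 3 5 8 → sum 23
Total = 30 + 23 = 53.
Check digit = (10 − (53 mod 10)) mod 10 = 7.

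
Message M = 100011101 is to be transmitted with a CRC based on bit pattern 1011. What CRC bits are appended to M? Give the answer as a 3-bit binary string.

110

Append 3 zeros: 100011101000. Divide by 1011 (XOR where the leading bit is 1):
  pos 0: 1000 XOR 1011 = 0011
  pos 2: 1111 XOR 1011 = 0100
  pos 3: 1001 XOR 1011 = 0010
  pos 5: 1001 XOR 1011 = 0010
  pos 7: 1000 XOR 1011 = 0011
Remainder (last 3 bits) = 110. This is the CRC / FCS.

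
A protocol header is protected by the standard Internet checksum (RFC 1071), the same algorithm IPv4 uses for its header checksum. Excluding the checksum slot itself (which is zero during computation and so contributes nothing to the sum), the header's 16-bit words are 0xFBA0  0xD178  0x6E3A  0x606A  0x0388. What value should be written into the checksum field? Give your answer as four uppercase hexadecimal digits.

60B9

One's-complement addition (fold any carry out of bit 15 back into bit 0):
  0xFBA0 + 0xD178 = 0x1CD18 → wrap carry → 0xCD19
  0xCD19 + 0x6E3A = 0x13B53 → wrap carry → 0x3B54
  0x3B54 + 0x606A = 0x09BBE
  0x9BBE + 0x0388 = 0x09F46
One's-complement sum = 0x9F46.
Checksum = ~0x9F46 & 0xFFFF = 0x60B9.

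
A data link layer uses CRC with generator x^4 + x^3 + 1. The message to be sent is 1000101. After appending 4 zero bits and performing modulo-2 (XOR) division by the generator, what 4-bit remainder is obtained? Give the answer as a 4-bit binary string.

1100

Append 4 zeros: 10001010000. Divide by 11001 (XOR where the leading bit is 1):
  pos 0: 10001 XOR 11001 = 01000
  pos 1: 10000 XOR 11001 = 01001
  pos 2: 10011 XOR 11001 = 01010
  pos 3: 10100 XOR 11001 = 01101
  pos 4: 11010 XOR 11001 = 00011
Remainder (last 4 bits) = 1100. This is the CRC / FCS.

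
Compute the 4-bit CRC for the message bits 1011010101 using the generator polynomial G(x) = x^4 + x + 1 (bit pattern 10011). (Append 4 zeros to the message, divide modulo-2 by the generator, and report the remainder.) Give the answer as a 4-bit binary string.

Append 4 zeros: 10110101010000. Divide by 10011 (XOR where the leading bit is 1):
  pos 0: 10110 XOR 10011 = 00101
  pos 2: 10110 XOR 10011 = 00101
  pos 4: 10110 XOR 10011 = 00101
  pos 6: 10110 XOR 10011 = 00101
  pos 8: 10100 XOR 10011 = 00111
Remainder (last 4 bits) = 1110. This is the CRC / FCS.

1110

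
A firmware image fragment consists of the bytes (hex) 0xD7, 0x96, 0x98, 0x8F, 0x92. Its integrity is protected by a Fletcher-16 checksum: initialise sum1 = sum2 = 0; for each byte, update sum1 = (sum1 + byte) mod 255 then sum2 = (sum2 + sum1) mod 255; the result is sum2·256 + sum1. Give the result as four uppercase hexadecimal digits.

0D29

Running sums (mod 255):
  after byte 0 (0xD7): sum1=215, sum2=215
  after byte 1 (0x96): sum1=110, sum2=70
  after byte 2 (0x98): sum1=7, sum2=77
  after byte 3 (0x8F): sum1=150, sum2=227
  after byte 4 (0x92): sum1=41, sum2=13
Checksum = sum2·256 + sum1 = 13·256 + 41 = 3369 = 0x0D29.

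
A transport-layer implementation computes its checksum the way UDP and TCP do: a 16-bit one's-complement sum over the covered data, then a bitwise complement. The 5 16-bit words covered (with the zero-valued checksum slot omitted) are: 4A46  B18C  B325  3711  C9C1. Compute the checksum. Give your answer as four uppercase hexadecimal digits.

One's-complement addition (fold any carry out of bit 15 back into bit 0):
  0x4A46 + 0xB18C = 0x0FBD2
  0xFBD2 + 0xB325 = 0x1AEF7 → wrap carry → 0xAEF8
  0xAEF8 + 0x3711 = 0x0E609
  0xE609 + 0xC9C1 = 0x1AFCA → wrap carry → 0xAFCB
One's-complement sum = 0xAFCB.
Checksum = ~0xAFCB & 0xFFFF = 0x5034.

5034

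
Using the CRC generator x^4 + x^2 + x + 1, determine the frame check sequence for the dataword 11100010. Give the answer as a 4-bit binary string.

0101

Append 4 zeros: 111000100000. Divide by 10111 (XOR where the leading bit is 1):
  pos 0: 11100 XOR 10111 = 01011
  pos 1: 10110 XOR 10111 = 00001
  pos 5: 11000 XOR 10111 = 01111
  pos 6: 11110 XOR 10111 = 01001
  pos 7: 10010 XOR 10111 = 00101
Remainder (last 4 bits) = 0101. This is the CRC / FCS.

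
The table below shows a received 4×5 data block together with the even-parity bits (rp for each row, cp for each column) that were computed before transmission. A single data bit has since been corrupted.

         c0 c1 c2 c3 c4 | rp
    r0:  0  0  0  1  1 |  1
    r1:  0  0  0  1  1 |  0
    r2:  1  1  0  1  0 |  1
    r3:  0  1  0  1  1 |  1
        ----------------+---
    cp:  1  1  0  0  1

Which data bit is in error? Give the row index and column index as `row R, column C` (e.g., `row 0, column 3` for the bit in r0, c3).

row 0, column 1

Recompute each row's even parity and compare to rp:
  r0: data parity 0, sent rp 1 → mismatch
  r1: data parity 0, sent rp 0 → ok
  r2: data parity 1, sent rp 1 → ok
  r3: data parity 1, sent rp 1 → ok
Recompute each column's even parity and compare to cp:
  c0: data parity 1, sent cp 1 → ok
  c1: data parity 0, sent cp 1 → mismatch
  c2: data parity 0, sent cp 0 → ok
  c3: data parity 0, sent cp 0 → ok
  c4: data parity 1, sent cp 1 → ok
Exactly one row (r0) and one column (c1) fail → the flipped bit is at their intersection.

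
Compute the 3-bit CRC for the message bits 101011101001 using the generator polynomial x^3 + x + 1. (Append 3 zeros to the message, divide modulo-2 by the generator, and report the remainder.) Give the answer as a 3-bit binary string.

101

Append 3 zeros: 101011101001000. Divide by 1011 (XOR where the leading bit is 1):
  pos 0: 1010 XOR 1011 = 0001
  pos 3: 1111 XOR 1011 = 0100
  pos 4: 1000 XOR 1011 = 0011
  pos 6: 1110 XOR 1011 = 0101
  pos 7: 1010 XOR 1011 = 0001
  pos 10: 1100 XOR 1011 = 0111
  pos 11: 1110 XOR 1011 = 0101
Remainder (last 3 bits) = 101. This is the CRC / FCS.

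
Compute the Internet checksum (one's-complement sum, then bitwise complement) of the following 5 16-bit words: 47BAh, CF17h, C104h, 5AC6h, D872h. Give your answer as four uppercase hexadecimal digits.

One's-complement addition (fold any carry out of bit 15 back into bit 0):
  0x47BA + 0xCF17 = 0x116D1 → wrap carry → 0x16D2
  0x16D2 + 0xC104 = 0x0D7D6
  0xD7D6 + 0x5AC6 = 0x1329C → wrap carry → 0x329D
  0x329D + 0xD872 = 0x10B0F → wrap carry → 0x0B10
One's-complement sum = 0x0B10.
Checksum = ~0x0B10 & 0xFFFF = 0xF4EF.

F4EF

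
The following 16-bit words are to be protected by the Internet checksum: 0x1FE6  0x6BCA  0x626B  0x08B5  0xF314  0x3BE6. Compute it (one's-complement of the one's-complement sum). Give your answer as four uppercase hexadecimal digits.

One's-complement addition (fold any carry out of bit 15 back into bit 0):
  0x1FE6 + 0x6BCA = 0x08BB0
  0x8BB0 + 0x626B = 0x0EE1B
  0xEE1B + 0x08B5 = 0x0F6D0
  0xF6D0 + 0xF314 = 0x1E9E4 → wrap carry → 0xE9E5
  0xE9E5 + 0x3BE6 = 0x125CB → wrap carry → 0x25CC
One's-complement sum = 0x25CC.
Checksum = ~0x25CC & 0xFFFF = 0xDA33.

DA33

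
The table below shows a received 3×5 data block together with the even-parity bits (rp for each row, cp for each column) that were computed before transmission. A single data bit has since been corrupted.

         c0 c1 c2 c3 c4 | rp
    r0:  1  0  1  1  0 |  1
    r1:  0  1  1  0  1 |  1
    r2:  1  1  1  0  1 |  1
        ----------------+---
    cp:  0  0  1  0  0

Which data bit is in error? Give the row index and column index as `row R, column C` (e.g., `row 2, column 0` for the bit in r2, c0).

row 2, column 3

Recompute each row's even parity and compare to rp:
  r0: data parity 1, sent rp 1 → ok
  r1: data parity 1, sent rp 1 → ok
  r2: data parity 0, sent rp 1 → mismatch
Recompute each column's even parity and compare to cp:
  c0: data parity 0, sent cp 0 → ok
  c1: data parity 0, sent cp 0 → ok
  c2: data parity 1, sent cp 1 → ok
  c3: data parity 1, sent cp 0 → mismatch
  c4: data parity 0, sent cp 0 → ok
Exactly one row (r2) and one column (c3) fail → the flipped bit is at their intersection.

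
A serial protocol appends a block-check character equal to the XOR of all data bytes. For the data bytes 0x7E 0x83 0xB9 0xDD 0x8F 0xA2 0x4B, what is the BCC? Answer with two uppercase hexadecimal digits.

FF

XOR the bytes together:
  start with 0x7E
  0x7E ⊕ 0x83 = 0xFD
  0xFD ⊕ 0xB9 = 0x44
  0x44 ⊕ 0xDD = 0x99
  0x99 ⊕ 0x8F = 0x16
  0x16 ⊕ 0xA2 = 0xB4
  0xB4 ⊕ 0x4B = 0xFF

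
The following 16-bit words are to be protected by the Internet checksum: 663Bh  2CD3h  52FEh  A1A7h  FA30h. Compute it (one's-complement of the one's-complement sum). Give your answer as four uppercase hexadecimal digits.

One's-complement addition (fold any carry out of bit 15 back into bit 0):
  0x663B + 0x2CD3 = 0x0930E
  0x930E + 0x52FE = 0x0E60C
  0xE60C + 0xA1A7 = 0x187B3 → wrap carry → 0x87B4
  0x87B4 + 0xFA30 = 0x181E4 → wrap carry → 0x81E5
One's-complement sum = 0x81E5.
Checksum = ~0x81E5 & 0xFFFF = 0x7E1A.

7E1A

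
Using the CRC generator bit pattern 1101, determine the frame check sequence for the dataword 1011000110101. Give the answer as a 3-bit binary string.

010

Append 3 zeros: 1011000110101000. Divide by 1101 (XOR where the leading bit is 1):
  pos 0: 1011 XOR 1101 = 0110
  pos 1: 1100 XOR 1101 = 0001
  pos 4: 1001 XOR 1101 = 0100
  pos 5: 1001 XOR 1101 = 0100
  pos 6: 1000 XOR 1101 = 0101
  pos 7: 1011 XOR 1101 = 0110
  pos 8: 1100 XOR 1101 = 0001
  pos 11: 1100 XOR 1101 = 0001
Remainder (last 3 bits) = 010. This is the CRC / FCS.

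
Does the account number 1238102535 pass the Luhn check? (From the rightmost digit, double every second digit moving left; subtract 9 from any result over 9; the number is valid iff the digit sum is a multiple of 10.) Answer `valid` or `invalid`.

valid

From the right, keep odd positions and double even positions (subtract 9 from any doubled value over 9):
  doubled (positions 2,4,...): 6 4 2 6 2 → sum 20
  kept (positions 1,3,...): 5 5 0 8 2 → sum 20
Total = 40.
40 mod 10 = 0, so the number is valid.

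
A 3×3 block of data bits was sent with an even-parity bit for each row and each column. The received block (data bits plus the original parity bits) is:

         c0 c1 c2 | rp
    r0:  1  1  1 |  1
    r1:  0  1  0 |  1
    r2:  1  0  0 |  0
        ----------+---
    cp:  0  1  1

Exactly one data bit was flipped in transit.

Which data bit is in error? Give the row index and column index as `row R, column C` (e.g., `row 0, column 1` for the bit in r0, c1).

Recompute each row's even parity and compare to rp:
  r0: data parity 1, sent rp 1 → ok
  r1: data parity 1, sent rp 1 → ok
  r2: data parity 1, sent rp 0 → mismatch
Recompute each column's even parity and compare to cp:
  c0: data parity 0, sent cp 0 → ok
  c1: data parity 0, sent cp 1 → mismatch
  c2: data parity 1, sent cp 1 → ok
Exactly one row (r2) and one column (c1) fail → the flipped bit is at their intersection.

row 2, column 1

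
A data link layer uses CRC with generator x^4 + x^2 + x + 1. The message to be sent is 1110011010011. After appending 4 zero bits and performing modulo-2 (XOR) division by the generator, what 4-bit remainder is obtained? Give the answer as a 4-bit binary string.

0011

Append 4 zeros: 11100110100110000. Divide by 10111 (XOR where the leading bit is 1):
  pos 0: 11100 XOR 10111 = 01011
  pos 1: 10111 XOR 10111 = 00000
  pos 6: 10100 XOR 10111 = 00011
  pos 9: 11110 XOR 10111 = 01001
  pos 10: 10010 XOR 10111 = 00101
  pos 12: 10100 XOR 10111 = 00011
Remainder (last 4 bits) = 0011. This is the CRC / FCS.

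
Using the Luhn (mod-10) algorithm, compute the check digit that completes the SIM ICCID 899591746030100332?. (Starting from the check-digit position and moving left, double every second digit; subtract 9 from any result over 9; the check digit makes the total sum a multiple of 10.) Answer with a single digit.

4

Partial digits right→left: 2 3 3 0 0 1 0 3 0 6 4 7 1 9 5 9 9 8
Double every second digit counting from the check-digit position (so the 1st, 3rd, 5th, ... of the partial from the right).
  doubled (with −9 where >9): 4 6 0 0 0 8 2 1 9 → sum 30
  kept as-is: 3 0 1 3 6 7 9 9 8 → sum 46
Total = 30 + 46 = 76.
Check digit = (10 − (76 mod 10)) mod 10 = 4.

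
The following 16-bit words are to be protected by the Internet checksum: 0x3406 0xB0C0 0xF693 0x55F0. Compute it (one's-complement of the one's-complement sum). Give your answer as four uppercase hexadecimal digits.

CEB4

One's-complement addition (fold any carry out of bit 15 back into bit 0):
  0x3406 + 0xB0C0 = 0x0E4C6
  0xE4C6 + 0xF693 = 0x1DB59 → wrap carry → 0xDB5A
  0xDB5A + 0x55F0 = 0x1314A → wrap carry → 0x314B
One's-complement sum = 0x314B.
Checksum = ~0x314B & 0xFFFF = 0xCEB4.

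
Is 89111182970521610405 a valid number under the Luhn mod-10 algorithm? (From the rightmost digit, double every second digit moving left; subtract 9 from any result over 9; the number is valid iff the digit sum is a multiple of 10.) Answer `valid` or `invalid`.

From the right, keep odd positions and double even positions (subtract 9 from any doubled value over 9):
  doubled (positions 2,4,...): 0 0 3 4 0 9 7 2 2 7 → sum 34
  kept (positions 1,3,...): 5 4 1 1 5 7 2 1 1 9 → sum 36
Total = 70.
70 mod 10 = 0, so the number is valid.

valid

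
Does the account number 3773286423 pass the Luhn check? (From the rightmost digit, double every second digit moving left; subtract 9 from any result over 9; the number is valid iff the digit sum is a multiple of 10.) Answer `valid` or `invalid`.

From the right, keep odd positions and double even positions (subtract 9 from any doubled value over 9):
  doubled (positions 2,4,...): 4 3 4 5 6 → sum 22
  kept (positions 1,3,...): 3 4 8 3 7 → sum 25
Total = 47.
47 mod 10 = 7, so the number is invalid.

invalid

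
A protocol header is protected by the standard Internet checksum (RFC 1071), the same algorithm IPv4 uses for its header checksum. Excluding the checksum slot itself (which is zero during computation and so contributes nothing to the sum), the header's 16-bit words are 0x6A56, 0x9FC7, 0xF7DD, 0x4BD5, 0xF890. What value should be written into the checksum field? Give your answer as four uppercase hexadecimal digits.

One's-complement addition (fold any carry out of bit 15 back into bit 0):
  0x6A56 + 0x9FC7 = 0x10A1D → wrap carry → 0x0A1E
  0x0A1E + 0xF7DD = 0x101FB → wrap carry → 0x01FC
  0x01FC + 0x4BD5 = 0x04DD1
  0x4DD1 + 0xF890 = 0x14661 → wrap carry → 0x4662
One's-complement sum = 0x4662.
Checksum = ~0x4662 & 0xFFFF = 0xB99D.

B99D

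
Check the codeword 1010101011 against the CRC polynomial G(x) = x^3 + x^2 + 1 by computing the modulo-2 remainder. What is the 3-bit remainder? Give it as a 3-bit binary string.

Modulo-2 division of 1010101011 by 1101:
  pos 0: 1010 XOR 1101 = 0111
  pos 1: 1111 XOR 1101 = 0010
  pos 3: 1001 XOR 1101 = 0100
  pos 4: 1000 XOR 1101 = 0101
  pos 5: 1011 XOR 1101 = 0110
  pos 6: 1101 XOR 1101 = 0000
Remainder = 000 (zero — the frame passes the CRC check).

000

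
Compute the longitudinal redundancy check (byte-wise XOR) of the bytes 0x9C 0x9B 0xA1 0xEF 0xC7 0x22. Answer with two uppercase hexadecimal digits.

AC

XOR the bytes together:
  start with 0x9C
  0x9C ⊕ 0x9B = 0x07
  0x07 ⊕ 0xA1 = 0xA6
  0xA6 ⊕ 0xEF = 0x49
  0x49 ⊕ 0xC7 = 0x8E
  0x8E ⊕ 0x22 = 0xAC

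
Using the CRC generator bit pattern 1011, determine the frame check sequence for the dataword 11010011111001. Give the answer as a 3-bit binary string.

001

Append 3 zeros: 11010011111001000. Divide by 1011 (XOR where the leading bit is 1):
  pos 0: 1101 XOR 1011 = 0110
  pos 1: 1100 XOR 1011 = 0111
  pos 2: 1110 XOR 1011 = 0101
  pos 3: 1011 XOR 1011 = 0000
  pos 7: 1111 XOR 1011 = 0100
  pos 8: 1000 XOR 1011 = 0011
  pos 10: 1101 XOR 1011 = 0110
  pos 11: 1100 XOR 1011 = 0111
  pos 12: 1110 XOR 1011 = 0101
  pos 13: 1010 XOR 1011 = 0001
Remainder (last 3 bits) = 001. This is the CRC / FCS.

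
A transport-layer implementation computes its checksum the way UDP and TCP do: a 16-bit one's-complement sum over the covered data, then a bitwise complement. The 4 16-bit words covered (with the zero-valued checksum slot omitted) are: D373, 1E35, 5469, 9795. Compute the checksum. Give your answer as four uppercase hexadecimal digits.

One's-complement addition (fold any carry out of bit 15 back into bit 0):
  0xD373 + 0x1E35 = 0x0F1A8
  0xF1A8 + 0x5469 = 0x14611 → wrap carry → 0x4612
  0x4612 + 0x9795 = 0x0DDA7
One's-complement sum = 0xDDA7.
Checksum = ~0xDDA7 & 0xFFFF = 0x2258.

2258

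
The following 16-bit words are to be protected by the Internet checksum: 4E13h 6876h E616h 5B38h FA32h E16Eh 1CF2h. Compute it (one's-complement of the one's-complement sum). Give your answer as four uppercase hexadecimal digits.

One's-complement addition (fold any carry out of bit 15 back into bit 0):
  0x4E13 + 0x6876 = 0x0B689
  0xB689 + 0xE616 = 0x19C9F → wrap carry → 0x9CA0
  0x9CA0 + 0x5B38 = 0x0F7D8
  0xF7D8 + 0xFA32 = 0x1F20A → wrap carry → 0xF20B
  0xF20B + 0xE16E = 0x1D379 → wrap carry → 0xD37A
  0xD37A + 0x1CF2 = 0x0F06C
One's-complement sum = 0xF06C.
Checksum = ~0xF06C & 0xFFFF = 0x0F93.

0F93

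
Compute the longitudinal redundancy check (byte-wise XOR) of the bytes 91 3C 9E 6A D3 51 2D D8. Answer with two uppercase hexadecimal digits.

XOR the bytes together:
  start with 0x91
  0x91 ⊕ 0x3C = 0xAD
  0xAD ⊕ 0x9E = 0x33
  0x33 ⊕ 0x6A = 0x59
  0x59 ⊕ 0xD3 = 0x8A
  0x8A ⊕ 0x51 = 0xDB
  0xDB ⊕ 0x2D = 0xF6
  0xF6 ⊕ 0xD8 = 0x2E

2E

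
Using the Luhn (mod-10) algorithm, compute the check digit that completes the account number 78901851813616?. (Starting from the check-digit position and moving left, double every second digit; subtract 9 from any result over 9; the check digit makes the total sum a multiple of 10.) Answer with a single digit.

Partial digits right→left: 6 1 6 3 1 8 1 5 8 1 0 9 8 7
Double every second digit counting from the check-digit position (so the 1st, 3rd, 5th, ... of the partial from the right).
  doubled (with −9 where >9): 3 3 2 2 7 0 7 → sum 24
  kept as-is: 1 3 8 5 1 9 7 → sum 34
Total = 24 + 34 = 58.
Check digit = (10 − (58 mod 10)) mod 10 = 2.

2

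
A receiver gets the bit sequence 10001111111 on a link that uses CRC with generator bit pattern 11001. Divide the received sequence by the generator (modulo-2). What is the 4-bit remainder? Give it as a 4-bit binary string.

1000

Modulo-2 division of 10001111111 by 11001:
  pos 0: 10001 XOR 11001 = 01000
  pos 1: 10001 XOR 11001 = 01000
  pos 2: 10001 XOR 11001 = 01000
  pos 3: 10001 XOR 11001 = 01000
  pos 4: 10001 XOR 11001 = 01000
  pos 5: 10001 XOR 11001 = 01000
  pos 6: 10001 XOR 11001 = 01000
Remainder = 1000 (nonzero — an error is detected).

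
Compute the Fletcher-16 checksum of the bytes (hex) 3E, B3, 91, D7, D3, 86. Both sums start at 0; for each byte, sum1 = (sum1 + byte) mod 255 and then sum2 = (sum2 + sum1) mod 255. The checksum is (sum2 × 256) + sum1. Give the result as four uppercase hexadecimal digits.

F3B5

Running sums (mod 255):
  after byte 0 (3E): sum1=62, sum2=62
  after byte 1 (B3): sum1=241, sum2=48
  after byte 2 (91): sum1=131, sum2=179
  after byte 3 (D7): sum1=91, sum2=15
  after byte 4 (D3): sum1=47, sum2=62
  after byte 5 (86): sum1=181, sum2=243
Checksum = sum2·256 + sum1 = 243·256 + 181 = 62389 = 0xF3B5.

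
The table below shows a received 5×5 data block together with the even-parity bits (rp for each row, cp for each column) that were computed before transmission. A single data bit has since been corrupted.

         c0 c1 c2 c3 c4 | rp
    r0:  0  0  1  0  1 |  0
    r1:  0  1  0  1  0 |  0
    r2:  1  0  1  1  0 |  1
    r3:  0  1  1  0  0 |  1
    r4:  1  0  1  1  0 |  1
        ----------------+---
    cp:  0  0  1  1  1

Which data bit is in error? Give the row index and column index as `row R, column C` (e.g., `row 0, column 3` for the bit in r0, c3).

Recompute each row's even parity and compare to rp:
  r0: data parity 0, sent rp 0 → ok
  r1: data parity 0, sent rp 0 → ok
  r2: data parity 1, sent rp 1 → ok
  r3: data parity 0, sent rp 1 → mismatch
  r4: data parity 1, sent rp 1 → ok
Recompute each column's even parity and compare to cp:
  c0: data parity 0, sent cp 0 → ok
  c1: data parity 0, sent cp 0 → ok
  c2: data parity 0, sent cp 1 → mismatch
  c3: data parity 1, sent cp 1 → ok
  c4: data parity 1, sent cp 1 → ok
Exactly one row (r3) and one column (c2) fail → the flipped bit is at their intersection.

row 3, column 2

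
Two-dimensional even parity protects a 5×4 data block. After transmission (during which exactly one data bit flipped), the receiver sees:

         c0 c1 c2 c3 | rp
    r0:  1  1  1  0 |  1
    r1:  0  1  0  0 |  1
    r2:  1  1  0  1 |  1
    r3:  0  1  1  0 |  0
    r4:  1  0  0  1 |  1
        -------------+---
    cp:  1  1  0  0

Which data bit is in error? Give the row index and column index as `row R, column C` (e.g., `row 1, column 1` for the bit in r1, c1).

Recompute each row's even parity and compare to rp:
  r0: data parity 1, sent rp 1 → ok
  r1: data parity 1, sent rp 1 → ok
  r2: data parity 1, sent rp 1 → ok
  r3: data parity 0, sent rp 0 → ok
  r4: data parity 0, sent rp 1 → mismatch
Recompute each column's even parity and compare to cp:
  c0: data parity 1, sent cp 1 → ok
  c1: data parity 0, sent cp 1 → mismatch
  c2: data parity 0, sent cp 0 → ok
  c3: data parity 0, sent cp 0 → ok
Exactly one row (r4) and one column (c1) fail → the flipped bit is at their intersection.

row 4, column 1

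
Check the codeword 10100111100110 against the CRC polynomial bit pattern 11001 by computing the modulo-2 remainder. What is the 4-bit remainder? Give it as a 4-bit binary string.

0000

Modulo-2 division of 10100111100110 by 11001:
  pos 0: 10100 XOR 11001 = 01101
  pos 1: 11011 XOR 11001 = 00010
  pos 4: 10111 XOR 11001 = 01110
  pos 5: 11100 XOR 11001 = 00101
  pos 7: 10101 XOR 11001 = 01100
  pos 8: 11001 XOR 11001 = 00000
Remainder = 0000 (zero — the frame passes the CRC check).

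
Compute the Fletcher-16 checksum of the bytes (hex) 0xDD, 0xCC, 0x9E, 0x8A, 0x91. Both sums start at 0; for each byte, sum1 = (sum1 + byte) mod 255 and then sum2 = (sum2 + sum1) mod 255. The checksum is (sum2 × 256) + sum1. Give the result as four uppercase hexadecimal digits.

Running sums (mod 255):
  after byte 0 (0xDD): sum1=221, sum2=221
  after byte 1 (0xCC): sum1=170, sum2=136
  after byte 2 (0x9E): sum1=73, sum2=209
  after byte 3 (0x8A): sum1=211, sum2=165
  after byte 4 (0x91): sum1=101, sum2=11
Checksum = sum2·256 + sum1 = 11·256 + 101 = 2917 = 0x0B65.

0B65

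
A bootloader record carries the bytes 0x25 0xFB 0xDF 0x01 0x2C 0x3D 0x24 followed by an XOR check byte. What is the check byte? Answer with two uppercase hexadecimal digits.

XOR the bytes together:
  start with 0x25
  0x25 ⊕ 0xFB = 0xDE
  0xDE ⊕ 0xDF = 0x01
  0x01 ⊕ 0x01 = 0x00
  0x00 ⊕ 0x2C = 0x2C
  0x2C ⊕ 0x3D = 0x11
  0x11 ⊕ 0x24 = 0x35

35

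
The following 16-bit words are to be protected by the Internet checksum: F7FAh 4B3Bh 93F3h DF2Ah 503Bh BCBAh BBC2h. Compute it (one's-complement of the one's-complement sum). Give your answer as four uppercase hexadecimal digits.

80F2

One's-complement addition (fold any carry out of bit 15 back into bit 0):
  0xF7FA + 0x4B3B = 0x14335 → wrap carry → 0x4336
  0x4336 + 0x93F3 = 0x0D729
  0xD729 + 0xDF2A = 0x1B653 → wrap carry → 0xB654
  0xB654 + 0x503B = 0x1068F → wrap carry → 0x0690
  0x0690 + 0xBCBA = 0x0C34A
  0xC34A + 0xBBC2 = 0x17F0C → wrap carry → 0x7F0D
One's-complement sum = 0x7F0D.
Checksum = ~0x7F0D & 0xFFFF = 0x80F2.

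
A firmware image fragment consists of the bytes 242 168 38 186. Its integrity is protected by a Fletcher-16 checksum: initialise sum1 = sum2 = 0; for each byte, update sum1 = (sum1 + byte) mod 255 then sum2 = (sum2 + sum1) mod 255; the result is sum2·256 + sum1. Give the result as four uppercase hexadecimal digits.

Running sums (mod 255):
  after byte 0 (242): sum1=242, sum2=242
  after byte 1 (168): sum1=155, sum2=142
  after byte 2 (38): sum1=193, sum2=80
  after byte 3 (186): sum1=124, sum2=204
Checksum = sum2·256 + sum1 = 204·256 + 124 = 52348 = 0xCC7C.

CC7C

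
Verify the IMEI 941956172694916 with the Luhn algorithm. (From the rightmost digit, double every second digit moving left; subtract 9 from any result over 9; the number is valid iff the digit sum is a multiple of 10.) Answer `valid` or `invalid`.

valid

From the right, keep odd positions and double even positions (subtract 9 from any doubled value over 9):
  doubled (positions 2,4,...): 2 8 3 5 3 9 8 → sum 38
  kept (positions 1,3,...): 6 9 9 2 1 5 1 9 → sum 42
Total = 80.
80 mod 10 = 0, so the number is valid.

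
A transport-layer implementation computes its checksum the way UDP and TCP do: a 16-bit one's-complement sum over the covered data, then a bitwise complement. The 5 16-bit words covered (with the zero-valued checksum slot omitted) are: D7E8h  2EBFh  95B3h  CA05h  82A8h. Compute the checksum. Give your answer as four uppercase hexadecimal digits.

16F6

One's-complement addition (fold any carry out of bit 15 back into bit 0):
  0xD7E8 + 0x2EBF = 0x106A7 → wrap carry → 0x06A8
  0x06A8 + 0x95B3 = 0x09C5B
  0x9C5B + 0xCA05 = 0x16660 → wrap carry → 0x6661
  0x6661 + 0x82A8 = 0x0E909
One's-complement sum = 0xE909.
Checksum = ~0xE909 & 0xFFFF = 0x16F6.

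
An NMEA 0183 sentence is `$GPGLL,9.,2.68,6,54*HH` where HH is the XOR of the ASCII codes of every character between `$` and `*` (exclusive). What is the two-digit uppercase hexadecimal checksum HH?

62

XOR the ASCII codes of the payload characters:
  'G' = 0x47 → acc = 0x47
  'P' = 0x50 → acc = 0x17
  'G' = 0x47 → acc = 0x50
  'L' = 0x4C → acc = 0x1C
  'L' = 0x4C → acc = 0x50
  ',' = 0x2C → acc = 0x7C
  '9' = 0x39 → acc = 0x45
  '.' = 0x2E → acc = 0x6B
  ',' = 0x2C → acc = 0x47
  '2' = 0x32 → acc = 0x75
  '.' = 0x2E → acc = 0x5B
  '6' = 0x36 → acc = 0x6D
  '8' = 0x38 → acc = 0x55
  ',' = 0x2C → acc = 0x79
  '6' = 0x36 → acc = 0x4F
  ',' = 0x2C → acc = 0x63
  '5' = 0x35 → acc = 0x56
  '4' = 0x34 → acc = 0x62
Checksum = 0x62.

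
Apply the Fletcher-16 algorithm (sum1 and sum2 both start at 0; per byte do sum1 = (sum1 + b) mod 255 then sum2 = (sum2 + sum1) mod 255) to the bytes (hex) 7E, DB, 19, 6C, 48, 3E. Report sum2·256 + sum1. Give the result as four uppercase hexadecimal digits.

BA66

Running sums (mod 255):
  after byte 0 (7E): sum1=126, sum2=126
  after byte 1 (DB): sum1=90, sum2=216
  after byte 2 (19): sum1=115, sum2=76
  after byte 3 (6C): sum1=223, sum2=44
  after byte 4 (48): sum1=40, sum2=84
  after byte 5 (3E): sum1=102, sum2=186
Checksum = sum2·256 + sum1 = 186·256 + 102 = 47718 = 0xBA66.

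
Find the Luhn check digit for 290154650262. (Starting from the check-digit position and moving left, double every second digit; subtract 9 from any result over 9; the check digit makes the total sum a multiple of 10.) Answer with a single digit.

Partial digits right→left: 2 6 2 0 5 6 4 5 1 0 9 2
Double every second digit counting from the check-digit position (so the 1st, 3rd, 5th, ... of the partial from the right).
  doubled (with −9 where >9): 4 4 1 8 2 9 → sum 28
  kept as-is: 6 0 6 5 0 2 → sum 19
Total = 28 + 19 = 47.
Check digit = (10 − (47 mod 10)) mod 10 = 3.

3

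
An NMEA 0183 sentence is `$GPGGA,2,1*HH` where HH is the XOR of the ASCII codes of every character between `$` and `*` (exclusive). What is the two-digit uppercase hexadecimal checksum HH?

55

XOR the ASCII codes of the payload characters:
  'G' = 0x47 → acc = 0x47
  'P' = 0x50 → acc = 0x17
  'G' = 0x47 → acc = 0x50
  'G' = 0x47 → acc = 0x17
  'A' = 0x41 → acc = 0x56
  ',' = 0x2C → acc = 0x7A
  '2' = 0x32 → acc = 0x48
  ',' = 0x2C → acc = 0x64
  '1' = 0x31 → acc = 0x55
Checksum = 0x55.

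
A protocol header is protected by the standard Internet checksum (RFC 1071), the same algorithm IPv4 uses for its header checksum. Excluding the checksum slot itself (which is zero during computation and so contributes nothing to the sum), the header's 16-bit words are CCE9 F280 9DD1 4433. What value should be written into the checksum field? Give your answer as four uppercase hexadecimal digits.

5E90

One's-complement addition (fold any carry out of bit 15 back into bit 0):
  0xCCE9 + 0xF280 = 0x1BF69 → wrap carry → 0xBF6A
  0xBF6A + 0x9DD1 = 0x15D3B → wrap carry → 0x5D3C
  0x5D3C + 0x4433 = 0x0A16F
One's-complement sum = 0xA16F.
Checksum = ~0xA16F & 0xFFFF = 0x5E90.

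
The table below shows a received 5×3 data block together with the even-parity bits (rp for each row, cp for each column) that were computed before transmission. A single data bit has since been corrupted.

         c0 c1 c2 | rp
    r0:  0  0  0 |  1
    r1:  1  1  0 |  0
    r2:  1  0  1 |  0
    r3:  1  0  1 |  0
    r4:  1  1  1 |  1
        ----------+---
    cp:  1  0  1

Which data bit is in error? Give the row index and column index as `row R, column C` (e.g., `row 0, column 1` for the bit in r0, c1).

Recompute each row's even parity and compare to rp:
  r0: data parity 0, sent rp 1 → mismatch
  r1: data parity 0, sent rp 0 → ok
  r2: data parity 0, sent rp 0 → ok
  r3: data parity 0, sent rp 0 → ok
  r4: data parity 1, sent rp 1 → ok
Recompute each column's even parity and compare to cp:
  c0: data parity 0, sent cp 1 → mismatch
  c1: data parity 0, sent cp 0 → ok
  c2: data parity 1, sent cp 1 → ok
Exactly one row (r0) and one column (c0) fail → the flipped bit is at their intersection.

row 0, column 0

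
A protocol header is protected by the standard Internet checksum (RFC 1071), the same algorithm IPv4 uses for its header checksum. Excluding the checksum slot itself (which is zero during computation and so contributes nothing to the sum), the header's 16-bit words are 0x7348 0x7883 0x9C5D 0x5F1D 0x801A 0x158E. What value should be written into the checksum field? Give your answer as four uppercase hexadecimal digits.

One's-complement addition (fold any carry out of bit 15 back into bit 0):
  0x7348 + 0x7883 = 0x0EBCB
  0xEBCB + 0x9C5D = 0x18828 → wrap carry → 0x8829
  0x8829 + 0x5F1D = 0x0E746
  0xE746 + 0x801A = 0x16760 → wrap carry → 0x6761
  0x6761 + 0x158E = 0x07CEF
One's-complement sum = 0x7CEF.
Checksum = ~0x7CEF & 0xFFFF = 0x8310.

8310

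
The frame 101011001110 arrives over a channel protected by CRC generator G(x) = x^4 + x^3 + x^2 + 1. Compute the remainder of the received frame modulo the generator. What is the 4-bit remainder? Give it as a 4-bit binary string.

1000

Modulo-2 division of 101011001110 by 11101:
  pos 0: 10101 XOR 11101 = 01000
  pos 1: 10001 XOR 11101 = 01100
  pos 2: 11000 XOR 11101 = 00101
  pos 4: 10101 XOR 11101 = 01000
  pos 5: 10001 XOR 11101 = 01100
  pos 6: 11001 XOR 11101 = 00100
Remainder = 1000 (nonzero — an error is detected).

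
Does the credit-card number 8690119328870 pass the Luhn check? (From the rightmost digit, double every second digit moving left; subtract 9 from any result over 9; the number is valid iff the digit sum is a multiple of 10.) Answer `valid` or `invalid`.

From the right, keep odd positions and double even positions (subtract 9 from any doubled value over 9):
  doubled (positions 2,4,...): 5 7 6 2 0 3 → sum 23
  kept (positions 1,3,...): 0 8 2 9 1 9 8 → sum 37
Total = 60.
60 mod 10 = 0, so the number is valid.

valid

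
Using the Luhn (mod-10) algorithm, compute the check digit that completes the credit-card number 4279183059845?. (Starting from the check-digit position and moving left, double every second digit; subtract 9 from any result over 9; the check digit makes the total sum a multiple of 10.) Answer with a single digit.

8

Partial digits right→left: 5 4 8 9 5 0 3 8 1 9 7 2 4
Double every second digit counting from the check-digit position (so the 1st, 3rd, 5th, ... of the partial from the right).
  doubled (with −9 where >9): 1 7 1 6 2 5 8 → sum 30
  kept as-is: 4 9 0 8 9 2 → sum 32
Total = 30 + 32 = 62.
Check digit = (10 − (62 mod 10)) mod 10 = 8.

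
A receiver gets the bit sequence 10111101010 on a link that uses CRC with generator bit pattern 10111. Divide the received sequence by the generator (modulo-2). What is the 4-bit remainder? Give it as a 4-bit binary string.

0100

Modulo-2 division of 10111101010 by 10111:
  pos 0: 10111 XOR 10111 = 00000
  pos 5: 10101 XOR 10111 = 00010
Remainder = 0100 (nonzero — an error is detected).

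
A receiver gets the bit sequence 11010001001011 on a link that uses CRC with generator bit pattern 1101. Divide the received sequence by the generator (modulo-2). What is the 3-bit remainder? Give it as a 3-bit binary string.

000

Modulo-2 division of 11010001001011 by 1101:
  pos 0: 1101 XOR 1101 = 0000
  pos 7: 1001 XOR 1101 = 0100
  pos 8: 1000 XOR 1101 = 0101
  pos 9: 1011 XOR 1101 = 0110
  pos 10: 1101 XOR 1101 = 0000
Remainder = 000 (zero — the frame passes the CRC check).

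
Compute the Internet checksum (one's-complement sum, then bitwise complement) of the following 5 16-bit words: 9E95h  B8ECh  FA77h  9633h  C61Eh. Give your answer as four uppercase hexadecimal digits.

One's-complement addition (fold any carry out of bit 15 back into bit 0):
  0x9E95 + 0xB8EC = 0x15781 → wrap carry → 0x5782
  0x5782 + 0xFA77 = 0x151F9 → wrap carry → 0x51FA
  0x51FA + 0x9633 = 0x0E82D
  0xE82D + 0xC61E = 0x1AE4B → wrap carry → 0xAE4C
One's-complement sum = 0xAE4C.
Checksum = ~0xAE4C & 0xFFFF = 0x51B3.

51B3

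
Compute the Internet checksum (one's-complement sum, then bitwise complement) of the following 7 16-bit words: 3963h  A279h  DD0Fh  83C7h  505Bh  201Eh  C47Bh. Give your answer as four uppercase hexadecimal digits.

One's-complement addition (fold any carry out of bit 15 back into bit 0):
  0x3963 + 0xA279 = 0x0DBDC
  0xDBDC + 0xDD0F = 0x1B8EB → wrap carry → 0xB8EC
  0xB8EC + 0x83C7 = 0x13CB3 → wrap carry → 0x3CB4
  0x3CB4 + 0x505B = 0x08D0F
  0x8D0F + 0x201E = 0x0AD2D
  0xAD2D + 0xC47B = 0x171A8 → wrap carry → 0x71A9
One's-complement sum = 0x71A9.
Checksum = ~0x71A9 & 0xFFFF = 0x8E56.

8E56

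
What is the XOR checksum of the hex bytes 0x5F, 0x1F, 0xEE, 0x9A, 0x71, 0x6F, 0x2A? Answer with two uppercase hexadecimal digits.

XOR the bytes together:
  start with 0x5F
  0x5F ⊕ 0x1F = 0x40
  0x40 ⊕ 0xEE = 0xAE
  0xAE ⊕ 0x9A = 0x34
  0x34 ⊕ 0x71 = 0x45
  0x45 ⊕ 0x6F = 0x2A
  0x2A ⊕ 0x2A = 0x00

00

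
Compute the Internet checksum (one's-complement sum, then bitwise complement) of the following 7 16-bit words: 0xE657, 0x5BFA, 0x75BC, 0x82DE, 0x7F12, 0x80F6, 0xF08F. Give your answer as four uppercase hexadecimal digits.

D479

One's-complement addition (fold any carry out of bit 15 back into bit 0):
  0xE657 + 0x5BFA = 0x14251 → wrap carry → 0x4252
  0x4252 + 0x75BC = 0x0B80E
  0xB80E + 0x82DE = 0x13AEC → wrap carry → 0x3AED
  0x3AED + 0x7F12 = 0x0B9FF
  0xB9FF + 0x80F6 = 0x13AF5 → wrap carry → 0x3AF6
  0x3AF6 + 0xF08F = 0x12B85 → wrap carry → 0x2B86
One's-complement sum = 0x2B86.
Checksum = ~0x2B86 & 0xFFFF = 0xD479.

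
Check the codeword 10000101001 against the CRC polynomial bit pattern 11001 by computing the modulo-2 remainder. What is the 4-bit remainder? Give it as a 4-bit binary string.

1000

Modulo-2 division of 10000101001 by 11001:
  pos 0: 10000 XOR 11001 = 01001
  pos 1: 10011 XOR 11001 = 01010
  pos 2: 10100 XOR 11001 = 01101
  pos 3: 11011 XOR 11001 = 00010
  pos 6: 10001 XOR 11001 = 01000
Remainder = 1000 (nonzero — an error is detected).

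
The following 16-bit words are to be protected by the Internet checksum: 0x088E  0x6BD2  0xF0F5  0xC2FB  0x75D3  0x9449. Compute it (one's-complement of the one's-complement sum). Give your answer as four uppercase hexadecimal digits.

One's-complement addition (fold any carry out of bit 15 back into bit 0):
  0x088E + 0x6BD2 = 0x07460
  0x7460 + 0xF0F5 = 0x16555 → wrap carry → 0x6556
  0x6556 + 0xC2FB = 0x12851 → wrap carry → 0x2852
  0x2852 + 0x75D3 = 0x09E25
  0x9E25 + 0x9449 = 0x1326E → wrap carry → 0x326F
One's-complement sum = 0x326F.
Checksum = ~0x326F & 0xFFFF = 0xCD90.

CD90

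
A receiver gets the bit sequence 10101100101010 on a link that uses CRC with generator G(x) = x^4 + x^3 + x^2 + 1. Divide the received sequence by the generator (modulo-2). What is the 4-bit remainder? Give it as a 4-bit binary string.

Modulo-2 division of 10101100101010 by 11101:
  pos 0: 10101 XOR 11101 = 01000
  pos 1: 10001 XOR 11101 = 01100
  pos 2: 11000 XOR 11101 = 00101
  pos 4: 10101 XOR 11101 = 01000
  pos 5: 10000 XOR 11101 = 01101
  pos 6: 11011 XOR 11101 = 00110
  pos 8: 11001 XOR 11101 = 00100
Remainder = 1000 (nonzero — an error is detected).

1000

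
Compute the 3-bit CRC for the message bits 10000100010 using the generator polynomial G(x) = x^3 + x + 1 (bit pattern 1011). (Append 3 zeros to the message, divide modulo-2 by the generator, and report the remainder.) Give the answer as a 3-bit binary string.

Append 3 zeros: 10000100010000. Divide by 1011 (XOR where the leading bit is 1):
  pos 0: 1000 XOR 1011 = 0011
  pos 2: 1101 XOR 1011 = 0110
  pos 3: 1100 XOR 1011 = 0111
  pos 4: 1110 XOR 1011 = 0101
  pos 5: 1010 XOR 1011 = 0001
  pos 8: 1100 XOR 1011 = 0111
  pos 9: 1110 XOR 1011 = 0101
  pos 10: 1010 XOR 1011 = 0001
Remainder (last 3 bits) = 001. This is the CRC / FCS.

001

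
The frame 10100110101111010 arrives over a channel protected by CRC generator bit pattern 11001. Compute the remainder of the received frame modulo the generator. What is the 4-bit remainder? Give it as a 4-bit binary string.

Modulo-2 division of 10100110101111010 by 11001:
  pos 0: 10100 XOR 11001 = 01101
  pos 1: 11011 XOR 11001 = 00010
  pos 4: 10101 XOR 11001 = 01100
  pos 5: 11000 XOR 11001 = 00001
  pos 9: 11111 XOR 11001 = 00110
  pos 11: 11001 XOR 11001 = 00000
Remainder = 0000 (zero — the frame passes the CRC check).

0000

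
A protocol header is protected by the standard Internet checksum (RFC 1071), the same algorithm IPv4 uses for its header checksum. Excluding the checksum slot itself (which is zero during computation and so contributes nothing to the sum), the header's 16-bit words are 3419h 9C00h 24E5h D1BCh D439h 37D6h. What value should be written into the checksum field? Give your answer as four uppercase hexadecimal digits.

2D34

One's-complement addition (fold any carry out of bit 15 back into bit 0):
  0x3419 + 0x9C00 = 0x0D019
  0xD019 + 0x24E5 = 0x0F4FE
  0xF4FE + 0xD1BC = 0x1C6BA → wrap carry → 0xC6BB
  0xC6BB + 0xD439 = 0x19AF4 → wrap carry → 0x9AF5
  0x9AF5 + 0x37D6 = 0x0D2CB
One's-complement sum = 0xD2CB.
Checksum = ~0xD2CB & 0xFFFF = 0x2D34.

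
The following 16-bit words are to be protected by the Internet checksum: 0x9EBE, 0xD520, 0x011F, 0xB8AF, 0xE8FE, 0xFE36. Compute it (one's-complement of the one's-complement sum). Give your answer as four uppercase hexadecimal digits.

One's-complement addition (fold any carry out of bit 15 back into bit 0):
  0x9EBE + 0xD520 = 0x173DE → wrap carry → 0x73DF
  0x73DF + 0x011F = 0x074FE
  0x74FE + 0xB8AF = 0x12DAD → wrap carry → 0x2DAE
  0x2DAE + 0xE8FE = 0x116AC → wrap carry → 0x16AD
  0x16AD + 0xFE36 = 0x114E3 → wrap carry → 0x14E4
One's-complement sum = 0x14E4.
Checksum = ~0x14E4 & 0xFFFF = 0xEB1B.

EB1B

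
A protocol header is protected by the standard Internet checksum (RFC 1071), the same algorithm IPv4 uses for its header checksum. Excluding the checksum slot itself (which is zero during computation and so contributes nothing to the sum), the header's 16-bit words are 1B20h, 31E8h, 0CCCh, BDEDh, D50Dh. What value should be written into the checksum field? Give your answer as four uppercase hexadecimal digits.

One's-complement addition (fold any carry out of bit 15 back into bit 0):
  0x1B20 + 0x31E8 = 0x04D08
  0x4D08 + 0x0CCC = 0x059D4
  0x59D4 + 0xBDED = 0x117C1 → wrap carry → 0x17C2
  0x17C2 + 0xD50D = 0x0ECCF
One's-complement sum = 0xECCF.
Checksum = ~0xECCF & 0xFFFF = 0x1330.

1330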